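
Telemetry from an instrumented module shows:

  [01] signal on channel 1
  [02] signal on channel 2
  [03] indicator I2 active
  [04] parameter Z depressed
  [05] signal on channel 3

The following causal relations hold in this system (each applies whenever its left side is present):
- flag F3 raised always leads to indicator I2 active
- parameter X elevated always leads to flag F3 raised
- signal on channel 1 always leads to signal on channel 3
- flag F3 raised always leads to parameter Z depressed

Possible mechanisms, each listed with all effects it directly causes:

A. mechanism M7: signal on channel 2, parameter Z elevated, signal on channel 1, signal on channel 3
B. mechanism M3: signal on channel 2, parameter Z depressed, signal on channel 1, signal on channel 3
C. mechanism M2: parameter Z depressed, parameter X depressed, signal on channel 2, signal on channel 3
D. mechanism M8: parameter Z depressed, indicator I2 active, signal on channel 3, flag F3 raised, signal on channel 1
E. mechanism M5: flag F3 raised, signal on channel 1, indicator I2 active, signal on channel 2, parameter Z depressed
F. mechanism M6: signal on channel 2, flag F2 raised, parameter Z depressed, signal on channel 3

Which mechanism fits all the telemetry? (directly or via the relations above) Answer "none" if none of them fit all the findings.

E

Checking each candidate against the observations:
(A) mechanism M7 — signal on channel 1 ✓; signal on channel 2 ✓; indicator I2 active ✗; parameter Z depressed ✗; signal on channel 3 ✓
(B) mechanism M3 — does not account for indicator I2 active
(C) mechanism M2 — signal on channel 1 ✗; signal on channel 2 ✓; indicator I2 active ✗; parameter Z depressed ✓; signal on channel 3 ✓
(D) mechanism M8 — signal on channel 1 ✓; signal on channel 2 ✗; indicator I2 active ✓; parameter Z depressed ✓; signal on channel 3 ✓
(E) mechanism M5 — signal on channel 1 ✓; signal on channel 2 ✓; indicator I2 active ✓; parameter Z depressed ✓; signal on channel 3 ✓ (by signal on channel 1 → signal on channel 3)
(F) mechanism M6 — signal on channel 1 ✗; signal on channel 2 ✓; indicator I2 active ✗; parameter Z depressed ✓; signal on channel 3 ✓
(E) alone accounts for all the evidence.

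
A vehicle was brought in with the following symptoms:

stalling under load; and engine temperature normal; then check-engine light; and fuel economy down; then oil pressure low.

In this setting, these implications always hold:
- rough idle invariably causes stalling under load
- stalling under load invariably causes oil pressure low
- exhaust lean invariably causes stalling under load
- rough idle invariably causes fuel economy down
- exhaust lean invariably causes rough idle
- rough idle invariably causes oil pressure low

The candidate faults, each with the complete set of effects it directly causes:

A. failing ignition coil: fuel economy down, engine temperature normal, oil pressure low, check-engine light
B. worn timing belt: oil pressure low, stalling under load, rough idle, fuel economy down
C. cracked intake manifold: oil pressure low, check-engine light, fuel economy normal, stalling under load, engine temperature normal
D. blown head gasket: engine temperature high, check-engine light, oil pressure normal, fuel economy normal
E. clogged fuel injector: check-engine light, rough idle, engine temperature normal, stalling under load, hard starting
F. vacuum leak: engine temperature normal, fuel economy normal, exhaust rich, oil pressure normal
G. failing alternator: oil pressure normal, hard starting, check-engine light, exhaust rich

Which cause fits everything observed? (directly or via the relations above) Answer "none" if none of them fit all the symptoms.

E

Testing each hypothesis:
(A) failing ignition coil — stalling under load NO; engine temperature normal yes; check-engine light yes; fuel economy down yes; oil pressure low yes
(B) worn timing belt — stalling under load yes; engine temperature normal NO; check-engine light NO; fuel economy down yes; oil pressure low yes
(C) cracked intake manifold — stalling under load yes; engine temperature normal yes; check-engine light yes; fuel economy down NO; oil pressure low yes
(D) blown head gasket — fails on stalling under load, engine temperature normal, fuel economy down, oil pressure low (predicts engine temperature high, not engine temperature normal; predicts fuel economy normal, not fuel economy down; predicts oil pressure normal, not oil pressure low)
(E) clogged fuel injector — stalling under load yes; engine temperature normal yes; check-engine light yes; fuel economy down yes (by rough idle → fuel economy down); oil pressure low yes (by rough idle → oil pressure low)
(F) vacuum leak — stalling under load NO; engine temperature normal yes; check-engine light NO; fuel economy down NO; oil pressure low NO
(G) failing alternator — fails on stalling under load, engine temperature normal, fuel economy down, oil pressure low (predicts oil pressure normal, not oil pressure low)
(E) is the only candidate with no mismatches.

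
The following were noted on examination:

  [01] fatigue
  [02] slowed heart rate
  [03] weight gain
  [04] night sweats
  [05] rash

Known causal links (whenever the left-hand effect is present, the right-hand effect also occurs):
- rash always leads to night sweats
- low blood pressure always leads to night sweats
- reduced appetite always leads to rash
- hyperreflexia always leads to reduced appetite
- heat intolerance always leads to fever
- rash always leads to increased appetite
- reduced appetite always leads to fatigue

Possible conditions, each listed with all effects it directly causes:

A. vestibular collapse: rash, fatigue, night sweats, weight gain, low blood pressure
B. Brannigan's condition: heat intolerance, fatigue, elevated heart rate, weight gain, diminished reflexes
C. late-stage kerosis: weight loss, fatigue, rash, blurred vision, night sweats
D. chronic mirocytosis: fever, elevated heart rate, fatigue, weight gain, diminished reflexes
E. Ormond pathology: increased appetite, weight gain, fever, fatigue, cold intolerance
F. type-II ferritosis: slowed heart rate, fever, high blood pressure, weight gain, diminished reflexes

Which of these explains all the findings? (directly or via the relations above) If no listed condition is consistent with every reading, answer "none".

For each candidate, compare predicted effects to what was observed:
(A) vestibular collapse — does not account for slowed heart rate
(B) Brannigan's condition — fails on slowed heart rate, night sweats, rash (predicts elevated heart rate, not slowed heart rate)
(C) late-stage kerosis — fatigue +; slowed heart rate -; weight gain -; night sweats +; rash +
(D) chronic mirocytosis — fatigue +; slowed heart rate -; weight gain +; night sweats -; rash -
(E) Ormond pathology — fatigue +; slowed heart rate -; weight gain +; night sweats -; rash -
(F) type-II ferritosis — fatigue -; slowed heart rate +; weight gain +; night sweats -; rash -
Every candidate fails on at least one observation.

none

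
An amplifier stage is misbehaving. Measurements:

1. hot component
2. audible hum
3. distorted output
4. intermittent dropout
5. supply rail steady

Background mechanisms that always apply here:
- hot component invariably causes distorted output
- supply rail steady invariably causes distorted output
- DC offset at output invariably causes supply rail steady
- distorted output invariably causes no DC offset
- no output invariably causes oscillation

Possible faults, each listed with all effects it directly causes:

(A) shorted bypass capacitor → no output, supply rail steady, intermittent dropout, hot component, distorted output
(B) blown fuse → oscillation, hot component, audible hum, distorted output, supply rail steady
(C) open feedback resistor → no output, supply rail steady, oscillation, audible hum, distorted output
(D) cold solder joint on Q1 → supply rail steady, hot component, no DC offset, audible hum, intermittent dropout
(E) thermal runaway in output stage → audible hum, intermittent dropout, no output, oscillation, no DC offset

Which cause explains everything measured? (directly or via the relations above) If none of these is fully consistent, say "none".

D

Per-candidate check:
(A) shorted bypass capacitor — hot component ✓; audible hum ✗; distorted output ✓; intermittent dropout ✓; supply rail steady ✓
(B) blown fuse — does not account for intermittent dropout
(C) open feedback resistor — hot component ✗; audible hum ✓; distorted output ✓; intermittent dropout ✗; supply rail steady ✓
(D) cold solder joint on Q1 — accounts for every observation (distorted output via hot component → distorted output)
(E) thermal runaway in output stage — hot component ✗; audible hum ✓; distorted output ✗; intermittent dropout ✓; supply rail steady ✗
(D) is the only candidate with no mismatches.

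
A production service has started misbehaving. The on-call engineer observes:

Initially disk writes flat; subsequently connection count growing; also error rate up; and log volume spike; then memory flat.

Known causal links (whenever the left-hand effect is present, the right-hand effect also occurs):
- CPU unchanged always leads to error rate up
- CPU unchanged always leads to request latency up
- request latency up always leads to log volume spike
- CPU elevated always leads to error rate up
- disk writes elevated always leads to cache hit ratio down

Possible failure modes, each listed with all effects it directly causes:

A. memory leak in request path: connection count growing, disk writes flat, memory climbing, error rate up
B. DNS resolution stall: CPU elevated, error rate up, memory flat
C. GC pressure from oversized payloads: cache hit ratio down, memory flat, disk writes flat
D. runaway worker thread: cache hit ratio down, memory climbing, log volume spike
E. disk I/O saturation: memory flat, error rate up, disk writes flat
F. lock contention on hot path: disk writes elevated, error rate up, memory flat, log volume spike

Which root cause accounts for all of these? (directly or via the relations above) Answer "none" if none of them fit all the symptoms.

none

Checking each candidate against the observations:
(A) memory leak in request path — disk writes flat +; connection count growing +; error rate up +; log volume spike -; memory flat -
(B) DNS resolution stall — does not account for disk writes flat, connection count growing, log volume spike
(C) GC pressure from oversized payloads — disk writes flat +; connection count growing -; error rate up -; log volume spike -; memory flat +
(D) runaway worker thread — disk writes flat -; connection count growing -; error rate up -; log volume spike +; memory flat -
(E) disk I/O saturation — does not account for connection count growing, log volume spike
(F) lock contention on hot path — fails on disk writes flat, connection count growing (predicts disk writes elevated, not disk writes flat)
Every candidate fails on at least one observation.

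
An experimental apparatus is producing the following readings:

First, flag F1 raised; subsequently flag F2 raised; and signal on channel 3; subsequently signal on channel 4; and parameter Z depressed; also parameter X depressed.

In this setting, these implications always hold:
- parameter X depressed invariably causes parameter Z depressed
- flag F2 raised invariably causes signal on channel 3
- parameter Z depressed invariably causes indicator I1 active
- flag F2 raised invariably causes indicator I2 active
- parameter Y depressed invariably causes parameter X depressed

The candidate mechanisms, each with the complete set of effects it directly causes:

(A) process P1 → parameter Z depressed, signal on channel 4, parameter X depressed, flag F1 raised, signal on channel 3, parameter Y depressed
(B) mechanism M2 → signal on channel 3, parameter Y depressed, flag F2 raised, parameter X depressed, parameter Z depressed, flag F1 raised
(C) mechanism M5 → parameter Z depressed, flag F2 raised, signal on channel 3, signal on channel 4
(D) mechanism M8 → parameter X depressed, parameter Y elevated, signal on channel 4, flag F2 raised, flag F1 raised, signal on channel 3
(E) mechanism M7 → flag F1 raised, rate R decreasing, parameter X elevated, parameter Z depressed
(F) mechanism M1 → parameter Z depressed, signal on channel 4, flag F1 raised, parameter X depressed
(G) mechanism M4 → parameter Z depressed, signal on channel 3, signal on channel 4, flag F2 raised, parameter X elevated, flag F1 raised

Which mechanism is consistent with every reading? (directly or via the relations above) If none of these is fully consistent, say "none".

Testing each hypothesis:
(A) process P1 — does not account for flag F2 raised
(B) mechanism M2 — does not account for signal on channel 4
(C) mechanism M5 — flag F1 raised ✗; flag F2 raised ✓; signal on channel 3 ✓; signal on channel 4 ✓; parameter Z depressed ✓; parameter X depressed ✗
(D) mechanism M8 — accounts for every observation (parameter Z depressed through parameter X depressed → parameter Z depressed)
(E) mechanism M7 — flag F1 raised ✓; flag F2 raised ✗; signal on channel 3 ✗; signal on channel 4 ✗; parameter Z depressed ✓; parameter X depressed ✗
(F) mechanism M1 — does not account for flag F2 raised, signal on channel 3
(G) mechanism M4 — fails on parameter X depressed (predicts parameter X elevated, not parameter X depressed)
Only (D) is consistent with every observation.

D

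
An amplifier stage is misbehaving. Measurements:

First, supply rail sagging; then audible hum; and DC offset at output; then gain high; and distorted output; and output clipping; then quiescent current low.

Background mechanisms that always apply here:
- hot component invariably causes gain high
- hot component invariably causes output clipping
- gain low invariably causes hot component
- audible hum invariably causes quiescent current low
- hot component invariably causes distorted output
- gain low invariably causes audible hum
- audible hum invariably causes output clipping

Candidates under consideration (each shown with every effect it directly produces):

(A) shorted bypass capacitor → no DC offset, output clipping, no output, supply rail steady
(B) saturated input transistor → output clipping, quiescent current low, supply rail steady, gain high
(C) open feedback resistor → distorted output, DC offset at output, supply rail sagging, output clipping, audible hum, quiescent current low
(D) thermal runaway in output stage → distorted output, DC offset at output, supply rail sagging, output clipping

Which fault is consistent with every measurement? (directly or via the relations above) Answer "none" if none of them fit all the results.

none

For each candidate, compare predicted effects to what was observed:
(A) shorted bypass capacitor — supply rail sagging ✗; audible hum ✗; DC offset at output ✗; gain high ✗; distorted output ✗; output clipping ✓; quiescent current low ✗
(B) saturated input transistor — supply rail sagging ✗; audible hum ✗; DC offset at output ✗; gain high ✓; distorted output ✗; output clipping ✓; quiescent current low ✓
(C) open feedback resistor — supply rail sagging ✓; audible hum ✓; DC offset at output ✓; gain high ✗; distorted output ✓; output clipping ✓; quiescent current low ✓
(D) thermal runaway in output stage — supply rail sagging ✓; audible hum ✗; DC offset at output ✓; gain high ✗; distorted output ✓; output clipping ✓; quiescent current low ✗
Every candidate fails on at least one observation.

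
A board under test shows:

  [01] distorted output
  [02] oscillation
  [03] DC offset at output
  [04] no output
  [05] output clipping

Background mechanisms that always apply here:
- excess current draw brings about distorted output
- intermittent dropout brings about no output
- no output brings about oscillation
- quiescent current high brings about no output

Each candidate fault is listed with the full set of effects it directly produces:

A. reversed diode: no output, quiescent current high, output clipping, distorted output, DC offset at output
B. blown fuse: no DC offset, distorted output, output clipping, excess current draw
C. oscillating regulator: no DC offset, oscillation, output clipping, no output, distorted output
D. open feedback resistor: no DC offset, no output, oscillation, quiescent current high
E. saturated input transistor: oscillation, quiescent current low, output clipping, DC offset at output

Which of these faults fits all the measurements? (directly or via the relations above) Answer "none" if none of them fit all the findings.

A

For each candidate, compare predicted effects to what was observed:
(A) reversed diode — distorted output ✓; oscillation ✓ (via no output → oscillation); DC offset at output ✓; no output ✓; output clipping ✓
(B) blown fuse — distorted output ✓; oscillation ✗; DC offset at output ✗; no output ✗; output clipping ✓
(C) oscillating regulator — distorted output ✓; oscillation ✓; DC offset at output ✗; no output ✓; output clipping ✓
(D) open feedback resistor — distorted output ✗; oscillation ✓; DC offset at output ✗; no output ✓; output clipping ✗
(E) saturated input transistor — distorted output ✗; oscillation ✓; DC offset at output ✓; no output ✗; output clipping ✓
(A) is the only candidate with no mismatches.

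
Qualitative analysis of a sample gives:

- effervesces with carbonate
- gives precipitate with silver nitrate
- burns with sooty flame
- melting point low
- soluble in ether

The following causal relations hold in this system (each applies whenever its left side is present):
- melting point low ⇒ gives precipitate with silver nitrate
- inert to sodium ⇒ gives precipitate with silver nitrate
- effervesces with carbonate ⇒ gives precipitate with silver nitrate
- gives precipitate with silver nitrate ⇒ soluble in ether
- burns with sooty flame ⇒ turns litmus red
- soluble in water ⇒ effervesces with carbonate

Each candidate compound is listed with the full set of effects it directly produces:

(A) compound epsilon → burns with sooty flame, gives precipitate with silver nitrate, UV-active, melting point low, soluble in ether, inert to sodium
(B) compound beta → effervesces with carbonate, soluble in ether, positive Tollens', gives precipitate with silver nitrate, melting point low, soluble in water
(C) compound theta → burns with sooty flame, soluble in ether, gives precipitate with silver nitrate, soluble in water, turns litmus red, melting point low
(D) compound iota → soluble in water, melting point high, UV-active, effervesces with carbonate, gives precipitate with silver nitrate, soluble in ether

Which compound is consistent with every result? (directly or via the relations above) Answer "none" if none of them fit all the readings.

Per-candidate check:
(A) compound epsilon — does not account for effervesces with carbonate
(B) compound beta — effervesces with carbonate +; gives precipitate with silver nitrate +; burns with sooty flame -; melting point low +; soluble in ether +
(C) compound theta — accounts for every observation (effervesces with carbonate via soluble in water → effervesces with carbonate)
(D) compound iota — fails on burns with sooty flame, melting point low (predicts melting point high, not melting point low)
(C) is the only candidate with no mismatches.

C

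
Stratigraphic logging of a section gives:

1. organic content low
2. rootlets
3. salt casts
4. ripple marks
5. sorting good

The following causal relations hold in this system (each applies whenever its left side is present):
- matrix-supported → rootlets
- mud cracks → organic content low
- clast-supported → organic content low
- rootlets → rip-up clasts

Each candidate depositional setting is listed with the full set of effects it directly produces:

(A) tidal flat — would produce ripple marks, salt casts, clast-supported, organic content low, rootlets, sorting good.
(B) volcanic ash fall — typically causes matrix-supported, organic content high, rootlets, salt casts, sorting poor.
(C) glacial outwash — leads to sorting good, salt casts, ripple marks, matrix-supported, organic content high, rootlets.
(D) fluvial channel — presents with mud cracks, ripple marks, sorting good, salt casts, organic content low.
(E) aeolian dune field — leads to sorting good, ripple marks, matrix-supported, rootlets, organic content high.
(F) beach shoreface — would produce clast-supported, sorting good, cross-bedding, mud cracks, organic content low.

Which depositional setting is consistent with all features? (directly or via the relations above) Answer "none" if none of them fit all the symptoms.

A

Per-candidate check:
(A) tidal flat — organic content low match; rootlets match; salt casts match; ripple marks match; sorting good match
(B) volcanic ash fall — organic content low miss; rootlets match; salt casts match; ripple marks miss; sorting good miss
(C) glacial outwash — organic content low miss; rootlets match; salt casts match; ripple marks match; sorting good match
(D) fluvial channel — organic content low match; rootlets miss; salt casts match; ripple marks match; sorting good match
(E) aeolian dune field — fails on organic content low, salt casts (predicts organic content high, not organic content low)
(F) beach shoreface — does not account for rootlets, salt casts, ripple marks
Only (A) is consistent with every observation.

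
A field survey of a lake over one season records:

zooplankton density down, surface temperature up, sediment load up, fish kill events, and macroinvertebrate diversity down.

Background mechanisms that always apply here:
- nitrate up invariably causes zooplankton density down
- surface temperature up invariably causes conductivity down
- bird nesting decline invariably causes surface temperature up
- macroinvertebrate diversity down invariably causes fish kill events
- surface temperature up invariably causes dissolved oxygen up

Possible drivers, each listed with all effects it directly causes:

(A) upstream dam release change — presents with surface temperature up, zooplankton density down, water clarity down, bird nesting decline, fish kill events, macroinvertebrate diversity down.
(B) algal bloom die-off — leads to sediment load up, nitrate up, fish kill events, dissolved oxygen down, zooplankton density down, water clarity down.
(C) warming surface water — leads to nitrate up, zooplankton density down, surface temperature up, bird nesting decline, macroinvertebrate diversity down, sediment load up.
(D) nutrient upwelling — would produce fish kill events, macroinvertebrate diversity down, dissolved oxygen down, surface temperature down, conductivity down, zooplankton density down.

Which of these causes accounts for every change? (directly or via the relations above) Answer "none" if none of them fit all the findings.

Testing each hypothesis:
(A) upstream dam release change — zooplankton density down match; surface temperature up match; sediment load up miss; fish kill events match; macroinvertebrate diversity down match
(B) algal bloom die-off — does not account for surface temperature up, macroinvertebrate diversity down
(C) warming surface water — zooplankton density down match; surface temperature up match; sediment load up match; fish kill events match (through macroinvertebrate diversity down → fish kill events); macroinvertebrate diversity down match
(D) nutrient upwelling — zooplankton density down match; surface temperature up miss; sediment load up miss; fish kill events match; macroinvertebrate diversity down match
(C) alone accounts for all the evidence.

C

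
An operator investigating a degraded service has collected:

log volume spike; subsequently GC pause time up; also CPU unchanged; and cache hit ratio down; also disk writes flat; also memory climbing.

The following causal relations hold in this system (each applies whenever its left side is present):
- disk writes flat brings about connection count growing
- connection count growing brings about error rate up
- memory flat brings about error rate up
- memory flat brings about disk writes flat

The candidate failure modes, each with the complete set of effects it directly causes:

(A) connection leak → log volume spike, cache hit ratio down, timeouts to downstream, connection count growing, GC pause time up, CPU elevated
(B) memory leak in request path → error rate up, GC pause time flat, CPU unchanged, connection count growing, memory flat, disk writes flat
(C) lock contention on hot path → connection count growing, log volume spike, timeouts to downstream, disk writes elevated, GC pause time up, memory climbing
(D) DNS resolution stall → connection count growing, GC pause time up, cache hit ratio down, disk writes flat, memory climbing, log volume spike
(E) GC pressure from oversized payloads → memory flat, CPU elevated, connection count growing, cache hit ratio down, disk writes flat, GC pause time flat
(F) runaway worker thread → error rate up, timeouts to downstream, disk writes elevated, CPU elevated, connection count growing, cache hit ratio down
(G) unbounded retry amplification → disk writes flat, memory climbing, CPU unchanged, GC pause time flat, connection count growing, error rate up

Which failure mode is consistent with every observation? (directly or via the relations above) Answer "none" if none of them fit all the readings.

none

Per-candidate check:
(A) connection leak — log volume spike ✓; GC pause time up ✓; CPU unchanged ✗; cache hit ratio down ✓; disk writes flat ✗; memory climbing ✗
(B) memory leak in request path — fails on log volume spike, GC pause time up, cache hit ratio down, memory climbing (predicts GC pause time flat, not GC pause time up; predicts memory flat, not memory climbing)
(C) lock contention on hot path — fails on CPU unchanged, cache hit ratio down, disk writes flat (predicts disk writes elevated, not disk writes flat)
(D) DNS resolution stall — log volume spike ✓; GC pause time up ✓; CPU unchanged ✗; cache hit ratio down ✓; disk writes flat ✓; memory climbing ✓
(E) GC pressure from oversized payloads — log volume spike ✗; GC pause time up ✗; CPU unchanged ✗; cache hit ratio down ✓; disk writes flat ✓; memory climbing ✗
(F) runaway worker thread — log volume spike ✗; GC pause time up ✗; CPU unchanged ✗; cache hit ratio down ✓; disk writes flat ✗; memory climbing ✗
(G) unbounded retry amplification — fails on log volume spike, GC pause time up, cache hit ratio down (predicts GC pause time flat, not GC pause time up)
No candidate is consistent with all observations.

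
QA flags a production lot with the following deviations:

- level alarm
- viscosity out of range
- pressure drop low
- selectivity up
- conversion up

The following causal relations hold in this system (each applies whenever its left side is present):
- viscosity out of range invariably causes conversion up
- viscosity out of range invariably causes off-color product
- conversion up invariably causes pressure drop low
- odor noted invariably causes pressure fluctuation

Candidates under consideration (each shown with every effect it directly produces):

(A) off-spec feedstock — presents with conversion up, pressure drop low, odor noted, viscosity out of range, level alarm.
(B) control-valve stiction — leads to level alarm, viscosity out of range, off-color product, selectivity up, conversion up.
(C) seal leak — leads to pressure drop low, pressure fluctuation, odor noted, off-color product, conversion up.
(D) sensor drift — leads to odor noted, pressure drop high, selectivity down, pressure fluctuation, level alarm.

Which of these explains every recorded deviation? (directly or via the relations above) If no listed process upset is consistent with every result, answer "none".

Testing each hypothesis:
(A) off-spec feedstock — level alarm ✓; viscosity out of range ✓; pressure drop low ✓; selectivity up ✗; conversion up ✓
(B) control-valve stiction — accounts for every observation (pressure drop low through conversion up → pressure drop low)
(C) seal leak — does not account for level alarm, viscosity out of range, selectivity up
(D) sensor drift — level alarm ✓; viscosity out of range ✗; pressure drop low ✗; selectivity up ✗; conversion up ✗
Only (B) is consistent with every observation.

B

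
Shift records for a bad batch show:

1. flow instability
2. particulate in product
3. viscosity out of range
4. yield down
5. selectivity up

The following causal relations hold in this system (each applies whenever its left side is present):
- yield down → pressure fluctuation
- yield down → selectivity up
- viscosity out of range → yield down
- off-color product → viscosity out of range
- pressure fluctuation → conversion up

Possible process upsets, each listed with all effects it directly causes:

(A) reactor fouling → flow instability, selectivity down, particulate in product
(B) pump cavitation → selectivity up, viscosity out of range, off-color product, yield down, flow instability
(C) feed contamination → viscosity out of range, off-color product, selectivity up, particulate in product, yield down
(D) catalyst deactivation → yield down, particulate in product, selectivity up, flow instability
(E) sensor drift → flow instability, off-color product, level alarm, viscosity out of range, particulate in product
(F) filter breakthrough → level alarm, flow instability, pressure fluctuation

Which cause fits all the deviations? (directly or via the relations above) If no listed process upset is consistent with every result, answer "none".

E

Per-candidate check:
(A) reactor fouling — flow instability match; particulate in product match; viscosity out of range miss; yield down miss; selectivity up miss
(B) pump cavitation — does not account for particulate in product
(C) feed contamination — flow instability miss; particulate in product match; viscosity out of range match; yield down match; selectivity up match
(D) catalyst deactivation — does not account for viscosity out of range
(E) sensor drift — flow instability match; particulate in product match; viscosity out of range match; yield down match (through viscosity out of range → yield down); selectivity up match (through viscosity out of range → yield down → selectivity up)
(F) filter breakthrough — does not account for particulate in product, viscosity out of range, yield down, selectivity up
(E) alone accounts for all the evidence.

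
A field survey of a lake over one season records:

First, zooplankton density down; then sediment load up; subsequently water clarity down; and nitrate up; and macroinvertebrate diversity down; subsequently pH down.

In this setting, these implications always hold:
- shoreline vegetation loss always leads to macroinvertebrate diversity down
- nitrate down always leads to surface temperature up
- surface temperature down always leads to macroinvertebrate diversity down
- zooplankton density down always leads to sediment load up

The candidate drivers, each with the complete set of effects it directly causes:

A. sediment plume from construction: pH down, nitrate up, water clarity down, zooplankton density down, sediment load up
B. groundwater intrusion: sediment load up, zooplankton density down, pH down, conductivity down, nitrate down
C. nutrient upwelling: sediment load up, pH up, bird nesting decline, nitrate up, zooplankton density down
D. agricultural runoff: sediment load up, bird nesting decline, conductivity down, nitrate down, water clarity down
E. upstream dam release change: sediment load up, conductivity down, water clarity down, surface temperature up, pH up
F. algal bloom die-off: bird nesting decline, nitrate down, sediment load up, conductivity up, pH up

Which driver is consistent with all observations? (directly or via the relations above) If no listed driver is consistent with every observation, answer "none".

none

Testing each hypothesis:
(A) sediment plume from construction — zooplankton density down match; sediment load up match; water clarity down match; nitrate up match; macroinvertebrate diversity down miss; pH down match
(B) groundwater intrusion — zooplankton density down match; sediment load up match; water clarity down miss; nitrate up miss; macroinvertebrate diversity down miss; pH down match
(C) nutrient upwelling — fails on water clarity down, macroinvertebrate diversity down, pH down (predicts pH up, not pH down)
(D) agricultural runoff — fails on zooplankton density down, nitrate up, macroinvertebrate diversity down, pH down (predicts nitrate down, not nitrate up)
(E) upstream dam release change — fails on zooplankton density down, nitrate up, macroinvertebrate diversity down, pH down (predicts pH up, not pH down)
(F) algal bloom die-off — zooplankton density down miss; sediment load up match; water clarity down miss; nitrate up miss; macroinvertebrate diversity down miss; pH down miss
None of the listed candidates fits everything.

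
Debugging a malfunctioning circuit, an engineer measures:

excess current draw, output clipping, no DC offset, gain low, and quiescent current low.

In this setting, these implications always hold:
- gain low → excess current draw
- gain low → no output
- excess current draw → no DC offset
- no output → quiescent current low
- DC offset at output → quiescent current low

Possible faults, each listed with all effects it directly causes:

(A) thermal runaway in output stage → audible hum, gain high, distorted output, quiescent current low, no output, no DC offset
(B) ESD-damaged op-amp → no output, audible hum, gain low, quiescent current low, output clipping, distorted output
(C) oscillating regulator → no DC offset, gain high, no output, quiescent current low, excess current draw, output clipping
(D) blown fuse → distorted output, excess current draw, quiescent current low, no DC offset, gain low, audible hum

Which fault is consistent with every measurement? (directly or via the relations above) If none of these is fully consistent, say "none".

Testing each hypothesis:
(A) thermal runaway in output stage — excess current draw ✗; output clipping ✗; no DC offset ✓; gain low ✗; quiescent current low ✓
(B) ESD-damaged op-amp — accounts for every observation (excess current draw through gain low → excess current draw)
(C) oscillating regulator — fails on gain low (predicts gain high, not gain low)
(D) blown fuse — excess current draw ✓; output clipping ✗; no DC offset ✓; gain low ✓; quiescent current low ✓
Only (B) is consistent with every observation.

B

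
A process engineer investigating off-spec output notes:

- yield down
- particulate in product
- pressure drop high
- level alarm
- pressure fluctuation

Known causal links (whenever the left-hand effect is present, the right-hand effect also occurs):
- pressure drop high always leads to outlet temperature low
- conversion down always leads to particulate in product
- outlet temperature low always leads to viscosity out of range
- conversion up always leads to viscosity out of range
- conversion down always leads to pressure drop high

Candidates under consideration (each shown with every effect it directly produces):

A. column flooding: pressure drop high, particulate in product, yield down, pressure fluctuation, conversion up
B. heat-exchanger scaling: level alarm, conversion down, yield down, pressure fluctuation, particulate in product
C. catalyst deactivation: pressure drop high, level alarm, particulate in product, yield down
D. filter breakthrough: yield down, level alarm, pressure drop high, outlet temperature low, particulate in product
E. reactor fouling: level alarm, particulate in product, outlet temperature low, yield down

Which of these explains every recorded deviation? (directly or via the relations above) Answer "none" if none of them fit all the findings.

B

Per-candidate check:
(A) column flooding — does not account for level alarm
(B) heat-exchanger scaling — yield down yes; particulate in product yes; pressure drop high yes (through conversion down → pressure drop high); level alarm yes; pressure fluctuation yes
(C) catalyst deactivation — does not account for pressure fluctuation
(D) filter breakthrough — yield down yes; particulate in product yes; pressure drop high yes; level alarm yes; pressure fluctuation NO
(E) reactor fouling — does not account for pressure drop high, pressure fluctuation
Only (B) is consistent with every observation.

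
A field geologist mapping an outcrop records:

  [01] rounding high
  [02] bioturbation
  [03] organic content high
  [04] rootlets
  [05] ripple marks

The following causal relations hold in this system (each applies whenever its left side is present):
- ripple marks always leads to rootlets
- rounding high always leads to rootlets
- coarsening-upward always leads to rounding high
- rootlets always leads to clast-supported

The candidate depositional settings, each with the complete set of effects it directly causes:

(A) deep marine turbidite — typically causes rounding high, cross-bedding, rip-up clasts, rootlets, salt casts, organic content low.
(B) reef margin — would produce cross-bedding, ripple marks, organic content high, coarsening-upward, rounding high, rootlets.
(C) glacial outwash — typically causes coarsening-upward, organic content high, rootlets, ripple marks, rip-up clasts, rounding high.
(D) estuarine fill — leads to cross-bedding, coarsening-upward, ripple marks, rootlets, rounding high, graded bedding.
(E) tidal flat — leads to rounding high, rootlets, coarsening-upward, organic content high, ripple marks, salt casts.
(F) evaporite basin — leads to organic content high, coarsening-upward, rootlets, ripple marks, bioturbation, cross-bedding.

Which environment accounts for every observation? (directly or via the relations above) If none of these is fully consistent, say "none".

Per-candidate check:
(A) deep marine turbidite — fails on bioturbation, organic content high, ripple marks (predicts organic content low, not organic content high)
(B) reef margin — does not account for bioturbation
(C) glacial outwash — rounding high ✓; bioturbation ✗; organic content high ✓; rootlets ✓; ripple marks ✓
(D) estuarine fill — does not account for bioturbation, organic content high
(E) tidal flat — rounding high ✓; bioturbation ✗; organic content high ✓; rootlets ✓; ripple marks ✓
(F) evaporite basin — rounding high ✓ (through coarsening-upward → rounding high); bioturbation ✓; organic content high ✓; rootlets ✓; ripple marks ✓
(F) alone accounts for all the evidence.

F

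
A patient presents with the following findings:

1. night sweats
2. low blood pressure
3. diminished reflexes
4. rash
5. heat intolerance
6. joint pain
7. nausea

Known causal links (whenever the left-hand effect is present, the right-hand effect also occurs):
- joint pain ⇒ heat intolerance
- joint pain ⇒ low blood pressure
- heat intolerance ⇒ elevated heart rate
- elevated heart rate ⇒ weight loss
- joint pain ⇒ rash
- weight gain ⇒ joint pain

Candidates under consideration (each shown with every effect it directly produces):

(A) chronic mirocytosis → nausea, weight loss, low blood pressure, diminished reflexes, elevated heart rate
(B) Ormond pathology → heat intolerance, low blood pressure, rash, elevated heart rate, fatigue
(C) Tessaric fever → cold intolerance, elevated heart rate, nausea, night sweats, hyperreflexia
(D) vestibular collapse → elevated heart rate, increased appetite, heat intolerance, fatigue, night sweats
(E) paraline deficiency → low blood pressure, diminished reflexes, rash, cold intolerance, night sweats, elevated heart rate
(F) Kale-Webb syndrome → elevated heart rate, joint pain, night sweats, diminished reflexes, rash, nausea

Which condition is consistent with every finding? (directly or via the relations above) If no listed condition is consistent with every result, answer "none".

Per-candidate check:
(A) chronic mirocytosis — does not account for night sweats, rash, heat intolerance, joint pain
(B) Ormond pathology — night sweats NO; low blood pressure yes; diminished reflexes NO; rash yes; heat intolerance yes; joint pain NO; nausea NO
(C) Tessaric fever — night sweats yes; low blood pressure NO; diminished reflexes NO; rash NO; heat intolerance NO; joint pain NO; nausea yes
(D) vestibular collapse — night sweats yes; low blood pressure NO; diminished reflexes NO; rash NO; heat intolerance yes; joint pain NO; nausea NO
(E) paraline deficiency — fails on heat intolerance, joint pain, nausea (predicts cold intolerance, not heat intolerance)
(F) Kale-Webb syndrome — accounts for every observation (low blood pressure by joint pain → low blood pressure)
(F) alone accounts for all the evidence.

F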